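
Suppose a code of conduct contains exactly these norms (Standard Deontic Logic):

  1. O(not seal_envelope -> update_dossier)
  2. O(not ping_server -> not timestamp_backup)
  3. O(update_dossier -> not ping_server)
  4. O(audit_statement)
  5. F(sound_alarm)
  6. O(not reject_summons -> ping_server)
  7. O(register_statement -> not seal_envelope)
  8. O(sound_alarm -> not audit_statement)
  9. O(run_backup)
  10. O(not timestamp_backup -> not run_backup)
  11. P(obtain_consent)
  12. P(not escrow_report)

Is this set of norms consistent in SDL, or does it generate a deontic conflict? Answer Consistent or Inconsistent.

Consistent

Premise 8 is O(sound_alarm -> not audit_statement), but O(sound_alarm) is not derivable from the premises, so it does not yield O(not audit_statement).
So O(not audit_statement) is not derivable, and the apparent clash with O(audit_statement) does not arise.
A world satisfying every obligation exists (e.g. audit_statement=true, escrow_report=false, obtain_consent=false, ping_server=true, register_statement=false, reject_summons=false, run_backup=true, seal_envelope=true, sound_alarm=false, timestamp_backup=true, update_dossier=false); no atom is both obligatory and forbidden, so the set is consistent.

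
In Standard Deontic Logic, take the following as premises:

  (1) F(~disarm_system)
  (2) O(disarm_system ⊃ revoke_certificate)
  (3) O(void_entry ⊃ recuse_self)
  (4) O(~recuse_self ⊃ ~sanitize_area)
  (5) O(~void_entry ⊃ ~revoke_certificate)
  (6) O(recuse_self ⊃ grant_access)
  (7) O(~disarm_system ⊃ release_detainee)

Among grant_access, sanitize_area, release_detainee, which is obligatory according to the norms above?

grant_access

Premise 1, F(~disarm_system), is equivalent to O(disarm_system).
With premise 2, O(disarm_system ⊃ revoke_certificate), the K-axiom yields O(revoke_certificate).
Premise 5, O(~void_entry ⊃ ~revoke_certificate), contraposes to O(revoke_certificate ⊃ void_entry); with O(revoke_certificate) we get O(void_entry).
From O(void_entry) and premise 3, O(void_entry ⊃ recuse_self), we obtain O(recuse_self).
Premise 6 is O(recuse_self ⊃ grant_access); since O(recuse_self), deontic closure gives O(grant_access).
So O(grant_access) holds — grant_access is obligatory. None of the other listed options is made obligatory by any chain of premises.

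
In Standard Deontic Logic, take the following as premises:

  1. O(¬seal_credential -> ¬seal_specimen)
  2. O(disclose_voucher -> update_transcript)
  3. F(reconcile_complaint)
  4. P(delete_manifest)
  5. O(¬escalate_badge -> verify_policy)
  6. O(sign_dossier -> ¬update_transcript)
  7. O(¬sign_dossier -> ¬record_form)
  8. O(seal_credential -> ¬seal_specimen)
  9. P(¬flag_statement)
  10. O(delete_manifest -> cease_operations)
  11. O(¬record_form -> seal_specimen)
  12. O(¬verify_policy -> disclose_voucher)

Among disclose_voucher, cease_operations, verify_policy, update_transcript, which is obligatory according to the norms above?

verify_policy

Premises 8 and 1 cover both cases: O(seal_credential -> ¬seal_specimen) and O(¬seal_credential -> ¬seal_specimen). Since seal_credential ∨ ¬seal_credential is a tautology, O(¬seal_specimen) follows.
The contrapositive of premise 11 (O(¬record_form -> seal_specimen)) is O(¬seal_specimen -> record_form), and O(¬seal_specimen) is already established, so O(record_form).
Premise 7 is O(¬sign_dossier -> ¬record_form); contrapositively O(record_form -> sign_dossier). Since O(record_form) holds, K gives O(sign_dossier).
Premise 6 is O(sign_dossier -> ¬update_transcript); since O(sign_dossier), deontic closure gives O(¬update_transcript).
Premise 2, O(disclose_voucher -> update_transcript), contraposes to O(¬update_transcript -> ¬disclose_voucher); with O(¬update_transcript) we get O(¬disclose_voucher).
Premise 12, O(¬verify_policy -> disclose_voucher), contraposes to O(¬disclose_voucher -> verify_policy); with O(¬disclose_voucher) we get O(verify_policy).
So O(verify_policy) holds — verify_policy is obligatory. None of the other listed options is made obligatory by any chain of premises.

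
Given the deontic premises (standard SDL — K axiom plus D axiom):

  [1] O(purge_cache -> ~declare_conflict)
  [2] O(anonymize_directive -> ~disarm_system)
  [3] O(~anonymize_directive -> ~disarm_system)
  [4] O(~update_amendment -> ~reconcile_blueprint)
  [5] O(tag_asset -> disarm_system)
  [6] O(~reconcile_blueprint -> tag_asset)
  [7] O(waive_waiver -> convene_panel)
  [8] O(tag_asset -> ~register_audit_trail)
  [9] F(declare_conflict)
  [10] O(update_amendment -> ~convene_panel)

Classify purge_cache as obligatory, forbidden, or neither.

Neither

Premise 1 is O(purge_cache -> ~declare_conflict); even if O(~declare_conflict) held, inferring O(purge_cache) would be affirming the consequent — invalid.
No premise or chain of K-axiom applications forces O(purge_cache), and none forces O(~purge_cache). So purge_cache is neither obligatory nor forbidden under these norms.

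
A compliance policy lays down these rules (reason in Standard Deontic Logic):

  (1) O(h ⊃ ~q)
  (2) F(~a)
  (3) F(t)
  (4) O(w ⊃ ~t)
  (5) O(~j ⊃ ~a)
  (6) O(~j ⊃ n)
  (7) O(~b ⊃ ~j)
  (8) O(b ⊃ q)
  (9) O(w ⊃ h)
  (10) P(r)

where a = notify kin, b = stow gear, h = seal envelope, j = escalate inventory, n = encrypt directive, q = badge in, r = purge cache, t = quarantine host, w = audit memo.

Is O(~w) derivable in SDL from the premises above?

Premise 2 is F(~a), i.e. O(a).
The contrapositive of premise 5 (O(~j ⊃ ~a)) is O(a ⊃ j), and O(a) is already established, so O(j).
Premise 7, O(~b ⊃ ~j), contraposes to O(j ⊃ b); with O(j) we get O(b).
With premise 8, O(b ⊃ q), the K-axiom yields O(q).
Premise 1, O(h ⊃ ~q), contraposes to O(q ⊃ ~h); with O(q) we get O(~h).
Premise 9, O(w ⊃ h), contraposes to O(~h ⊃ ~w); with O(~h) we get O(~w).
Premises 3, 4, 6, 10 do not contribute to this derivation.
So O(~w) follows.

Yes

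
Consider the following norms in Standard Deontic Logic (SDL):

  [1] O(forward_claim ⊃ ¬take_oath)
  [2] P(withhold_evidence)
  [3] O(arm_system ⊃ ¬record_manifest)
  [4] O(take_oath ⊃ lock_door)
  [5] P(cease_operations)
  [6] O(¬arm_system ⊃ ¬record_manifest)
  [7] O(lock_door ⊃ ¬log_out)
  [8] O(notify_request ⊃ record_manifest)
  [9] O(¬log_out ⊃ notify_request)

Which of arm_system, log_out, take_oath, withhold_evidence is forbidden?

Premises 3 and 6 are O(arm_system ⊃ ¬record_manifest) and O(¬arm_system ⊃ ¬record_manifest); every ideal world satisfies arm_system or ¬arm_system, so in either case ¬record_manifest holds — hence O(¬record_manifest).
Premise 8 is O(notify_request ⊃ record_manifest); contrapositively O(¬record_manifest ⊃ ¬notify_request). Since O(¬record_manifest) holds, K gives O(¬notify_request).
Premise 9 is O(¬log_out ⊃ notify_request); contrapositively O(¬notify_request ⊃ log_out). Since O(¬notify_request) holds, K gives O(log_out).
Premise 7 is O(lock_door ⊃ ¬log_out); contrapositively O(log_out ⊃ ¬lock_door). Since O(log_out) holds, K gives O(¬lock_door).
The contrapositive of premise 4 (O(take_oath ⊃ lock_door)) is O(¬lock_door ⊃ ¬take_oath), and O(¬lock_door) is already established, so O(¬take_oath).
So O(¬take_oath) holds, i.e. take_oath is forbidden. None of the other listed options is forbidden under the premises.

take_oath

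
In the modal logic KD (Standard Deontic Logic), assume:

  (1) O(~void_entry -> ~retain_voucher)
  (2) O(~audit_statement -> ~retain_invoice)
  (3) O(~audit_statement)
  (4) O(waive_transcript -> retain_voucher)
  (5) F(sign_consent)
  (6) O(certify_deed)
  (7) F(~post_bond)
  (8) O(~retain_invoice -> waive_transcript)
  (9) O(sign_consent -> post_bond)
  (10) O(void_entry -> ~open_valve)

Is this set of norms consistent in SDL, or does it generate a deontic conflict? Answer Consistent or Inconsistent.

Premise 9 is O(sign_consent -> post_bond); even if O(post_bond) held, inferring O(sign_consent) would be affirming the consequent — invalid.
So O(sign_consent) is not derivable, and the apparent clash with O(~sign_consent) does not arise.
A world satisfying every obligation exists (e.g. audit_statement=false, certify_deed=true, open_valve=false, post_bond=true, retain_invoice=false, retain_voucher=true, sign_consent=false, void_entry=true, waive_transcript=true); no atom is both obligatory and forbidden, so the set is consistent.

Consistent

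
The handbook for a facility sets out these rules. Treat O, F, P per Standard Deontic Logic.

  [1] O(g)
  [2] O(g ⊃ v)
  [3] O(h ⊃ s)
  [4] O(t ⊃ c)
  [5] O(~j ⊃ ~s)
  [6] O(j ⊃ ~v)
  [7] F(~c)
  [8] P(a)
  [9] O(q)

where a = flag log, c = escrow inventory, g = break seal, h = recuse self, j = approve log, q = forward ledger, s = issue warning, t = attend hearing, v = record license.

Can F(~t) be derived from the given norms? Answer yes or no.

No

Premise 4 is O(t ⊃ c); even if O(c) held, inferring O(t) would be affirming the consequent — invalid.
No other premise forces O(t). An ideal world satisfying every premise can still have ~t true, so F(~t) is not derivable.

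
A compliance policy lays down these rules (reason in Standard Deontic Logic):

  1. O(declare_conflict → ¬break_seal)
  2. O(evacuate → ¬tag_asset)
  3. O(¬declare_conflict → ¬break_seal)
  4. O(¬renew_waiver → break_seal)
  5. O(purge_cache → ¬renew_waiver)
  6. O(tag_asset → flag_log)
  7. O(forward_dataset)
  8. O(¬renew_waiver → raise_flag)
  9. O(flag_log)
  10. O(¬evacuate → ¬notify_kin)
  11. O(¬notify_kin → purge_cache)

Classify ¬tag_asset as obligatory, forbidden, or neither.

Premises 3 and 1 are O(¬declare_conflict → ¬break_seal) and O(declare_conflict → ¬break_seal); every ideal world satisfies ¬declare_conflict or declare_conflict, so in either case ¬break_seal holds — hence O(¬break_seal).
The contrapositive of premise 4 (O(¬renew_waiver → break_seal)) is O(¬break_seal → renew_waiver), and O(¬break_seal) is already established, so O(renew_waiver).
Premise 5, O(purge_cache → ¬renew_waiver), contraposes to O(renew_waiver → ¬purge_cache); with O(renew_waiver) we get O(¬purge_cache).
Premise 11 is O(¬notify_kin → purge_cache); contrapositively O(¬purge_cache → notify_kin). Since O(¬purge_cache) holds, K gives O(notify_kin).
The contrapositive of premise 10 (O(¬evacuate → ¬notify_kin)) is O(notify_kin → evacuate), and O(notify_kin) is already established, so O(evacuate).
Premise 2 is O(evacuate → ¬tag_asset); since O(evacuate), deontic closure gives O(¬tag_asset).
Premises 6, 7, 8, 9 do not contribute to this derivation.
Hence ¬tag_asset is obligatory.

Obligatory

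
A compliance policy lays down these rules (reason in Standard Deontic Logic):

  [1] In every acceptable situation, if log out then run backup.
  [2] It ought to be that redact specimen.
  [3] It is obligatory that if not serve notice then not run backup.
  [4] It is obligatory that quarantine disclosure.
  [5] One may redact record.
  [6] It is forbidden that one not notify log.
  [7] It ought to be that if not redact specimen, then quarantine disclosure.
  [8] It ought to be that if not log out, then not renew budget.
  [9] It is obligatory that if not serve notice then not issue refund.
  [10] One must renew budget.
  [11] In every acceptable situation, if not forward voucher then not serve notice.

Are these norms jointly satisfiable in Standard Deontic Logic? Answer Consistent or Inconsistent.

Consistent

Premise 7 is O(¬redact_specimen → quarantine_disclosure); even if O(quarantine_disclosure) held, inferring O(¬redact_specimen) would be affirming the consequent — invalid.
So O(¬redact_specimen) is not derivable, and the apparent clash with O(redact_specimen) does not arise.
A world satisfying every obligation exists (e.g. forward_voucher=true, issue_refund=false, log_out=true, notify_log=true, quarantine_disclosure=true, redact_record=false, redact_specimen=true, renew_budget=true, run_backup=true, serve_notice=true); no atom is both obligatory and forbidden, so the set is consistent.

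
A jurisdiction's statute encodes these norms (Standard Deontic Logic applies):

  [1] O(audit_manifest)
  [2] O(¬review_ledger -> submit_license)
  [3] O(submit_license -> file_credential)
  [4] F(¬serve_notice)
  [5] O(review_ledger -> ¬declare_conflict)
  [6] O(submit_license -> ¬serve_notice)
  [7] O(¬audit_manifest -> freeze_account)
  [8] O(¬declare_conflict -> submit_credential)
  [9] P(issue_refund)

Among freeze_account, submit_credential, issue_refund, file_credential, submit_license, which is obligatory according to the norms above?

submit_credential

F(¬serve_notice) at premise 4 means O(serve_notice).
Premise 6, O(submit_license -> ¬serve_notice), contraposes to O(serve_notice -> ¬submit_license); with O(serve_notice) we get O(¬submit_license).
The contrapositive of premise 2 (O(¬review_ledger -> submit_license)) is O(¬submit_license -> review_ledger), and O(¬submit_license) is already established, so O(review_ledger).
Premise 5 is O(review_ledger -> ¬declare_conflict); since O(review_ledger), deontic closure gives O(¬declare_conflict).
Premise 8 is O(¬declare_conflict -> submit_credential); since O(¬declare_conflict), deontic closure gives O(submit_credential).
So O(submit_credential) holds — submit_credential is obligatory. None of the other listed options is made obligatory by any chain of premises.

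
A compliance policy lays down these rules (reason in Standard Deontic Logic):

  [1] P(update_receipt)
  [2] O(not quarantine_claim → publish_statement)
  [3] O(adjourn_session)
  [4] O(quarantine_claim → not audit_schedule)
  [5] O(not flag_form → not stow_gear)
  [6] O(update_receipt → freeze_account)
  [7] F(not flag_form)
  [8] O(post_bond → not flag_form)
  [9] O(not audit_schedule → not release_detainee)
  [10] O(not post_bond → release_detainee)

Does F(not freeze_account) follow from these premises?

Premise 6 is O(update_receipt → freeze_account), but O(update_receipt) is not derivable from the premises (the permission P(update_receipt) asserts only not O(not update_receipt), not O(update_receipt)), so it does not yield O(freeze_account).
No other premise forces O(freeze_account). An ideal world satisfying every premise can still have not freeze_account true, so F(not freeze_account) is not derivable.

No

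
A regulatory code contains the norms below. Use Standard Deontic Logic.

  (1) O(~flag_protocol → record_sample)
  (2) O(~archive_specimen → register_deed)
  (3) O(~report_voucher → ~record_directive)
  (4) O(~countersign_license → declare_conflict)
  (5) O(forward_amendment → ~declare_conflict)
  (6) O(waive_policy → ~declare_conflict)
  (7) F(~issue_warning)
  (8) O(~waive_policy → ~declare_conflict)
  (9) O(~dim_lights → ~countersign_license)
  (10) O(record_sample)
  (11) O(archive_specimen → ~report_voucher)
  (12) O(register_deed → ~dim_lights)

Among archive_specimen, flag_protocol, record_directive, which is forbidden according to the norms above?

By case analysis on ~waive_policy: premise 8 gives O(~waive_policy → ~declare_conflict) and premise 6 gives O(waive_policy → ~declare_conflict), so O(~declare_conflict) either way.
Premise 4 is O(~countersign_license → declare_conflict); contrapositively O(~declare_conflict → countersign_license). Since O(~declare_conflict) holds, K gives O(countersign_license).
The contrapositive of premise 9 (O(~dim_lights → ~countersign_license)) is O(countersign_license → dim_lights), and O(countersign_license) is already established, so O(dim_lights).
Premise 12 is O(register_deed → ~dim_lights); contrapositively O(dim_lights → ~register_deed). Since O(dim_lights) holds, K gives O(~register_deed).
Premise 2, O(~archive_specimen → register_deed), contraposes to O(~register_deed → archive_specimen); with O(~register_deed) we get O(archive_specimen).
From O(archive_specimen) and premise 11, O(archive_specimen → ~report_voucher), we obtain O(~report_voucher).
Premise 3 is O(~report_voucher → ~record_directive); since O(~report_voucher), deontic closure gives O(~record_directive).
So O(~record_directive) holds, i.e. record_directive is forbidden. None of the other listed options is forbidden under the premises.

record_directive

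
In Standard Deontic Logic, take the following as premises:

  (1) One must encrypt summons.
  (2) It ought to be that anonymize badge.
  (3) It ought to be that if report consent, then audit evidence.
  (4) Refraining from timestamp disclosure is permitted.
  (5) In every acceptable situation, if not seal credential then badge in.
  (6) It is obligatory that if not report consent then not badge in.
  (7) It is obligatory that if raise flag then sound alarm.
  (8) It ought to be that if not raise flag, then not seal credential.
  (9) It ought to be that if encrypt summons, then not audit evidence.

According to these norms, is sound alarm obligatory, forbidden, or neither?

Obligatory

From premise 1 we have O(encrypt_summons).
From O(encrypt_summons) and premise 9, O(encrypt_summons → ¬audit_evidence), we obtain O(¬audit_evidence).
Premise 3, O(report_consent → audit_evidence), contraposes to O(¬audit_evidence → ¬report_consent); with O(¬audit_evidence) we get O(¬report_consent).
With premise 6, O(¬report_consent → ¬badge_in), the K-axiom yields O(¬badge_in).
Premise 5 is O(¬seal_credential → badge_in); contrapositively O(¬badge_in → seal_credential). Since O(¬badge_in) holds, K gives O(seal_credential).
Premise 8 is O(¬raise_flag → ¬seal_credential); contrapositively O(seal_credential → raise_flag). Since O(seal_credential) holds, K gives O(raise_flag).
From O(raise_flag) and premise 7, O(raise_flag → sound_alarm), we obtain O(sound_alarm).
Premises 2, 4 do not contribute to this derivation.
Hence sound_alarm is obligatory.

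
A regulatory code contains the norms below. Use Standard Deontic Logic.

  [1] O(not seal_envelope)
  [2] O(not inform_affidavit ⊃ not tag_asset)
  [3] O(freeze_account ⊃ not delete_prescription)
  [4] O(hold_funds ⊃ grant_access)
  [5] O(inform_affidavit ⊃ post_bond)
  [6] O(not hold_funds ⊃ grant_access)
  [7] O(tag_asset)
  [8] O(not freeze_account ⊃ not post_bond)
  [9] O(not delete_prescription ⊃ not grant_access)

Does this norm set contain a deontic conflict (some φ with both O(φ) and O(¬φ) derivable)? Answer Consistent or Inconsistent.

Premises 6 and 4 are O(not hold_funds ⊃ grant_access) and O(hold_funds ⊃ grant_access); every ideal world satisfies not hold_funds or hold_funds, so in either case grant_access holds — hence O(grant_access).
Premise 9 is O(not delete_prescription ⊃ not grant_access); contrapositively O(grant_access ⊃ delete_prescription). Since O(grant_access) holds, K gives O(delete_prescription).
Premise 3, O(freeze_account ⊃ not delete_prescription), contraposes to O(delete_prescription ⊃ not freeze_account); with O(delete_prescription) we get O(not freeze_account).
From O(not freeze_account) and premise 8, O(not freeze_account ⊃ not post_bond), we obtain O(not post_bond).
Premise 5, O(inform_affidavit ⊃ post_bond), contraposes to O(not post_bond ⊃ not inform_affidavit); with O(not post_bond) we get O(not inform_affidavit).
Applying K to premise 2 (O(not inform_affidavit ⊃ not tag_asset)) and O(not inform_affidavit) yields O(not tag_asset).
But premise 7 directly asserts O(tag_asset).
We now have both O(not tag_asset) and O(tag_asset) — tag_asset is simultaneously obligatory and forbidden, violating the D-axiom.

Inconsistent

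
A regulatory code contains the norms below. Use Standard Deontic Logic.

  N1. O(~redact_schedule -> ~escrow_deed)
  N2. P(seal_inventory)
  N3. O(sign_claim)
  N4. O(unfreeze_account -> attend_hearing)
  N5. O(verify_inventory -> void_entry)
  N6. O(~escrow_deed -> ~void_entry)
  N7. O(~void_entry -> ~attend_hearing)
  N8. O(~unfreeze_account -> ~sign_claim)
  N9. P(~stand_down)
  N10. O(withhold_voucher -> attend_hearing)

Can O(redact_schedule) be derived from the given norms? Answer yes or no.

Yes

From premise 3 we have O(sign_claim).
The contrapositive of premise 8 (O(~unfreeze_account -> ~sign_claim)) is O(sign_claim -> unfreeze_account), and O(sign_claim) is already established, so O(unfreeze_account).
With premise 4, O(unfreeze_account -> attend_hearing), the K-axiom yields O(attend_hearing).
The contrapositive of premise 7 (O(~void_entry -> ~attend_hearing)) is O(attend_hearing -> void_entry), and O(attend_hearing) is already established, so O(void_entry).
Premise 6, O(~escrow_deed -> ~void_entry), contraposes to O(void_entry -> escrow_deed); with O(void_entry) we get O(escrow_deed).
The contrapositive of premise 1 (O(~redact_schedule -> ~escrow_deed)) is O(escrow_deed -> redact_schedule), and O(escrow_deed) is already established, so O(redact_schedule).
Premises 2, 5, 9, 10 do not contribute to this derivation.
So O(redact_schedule) follows.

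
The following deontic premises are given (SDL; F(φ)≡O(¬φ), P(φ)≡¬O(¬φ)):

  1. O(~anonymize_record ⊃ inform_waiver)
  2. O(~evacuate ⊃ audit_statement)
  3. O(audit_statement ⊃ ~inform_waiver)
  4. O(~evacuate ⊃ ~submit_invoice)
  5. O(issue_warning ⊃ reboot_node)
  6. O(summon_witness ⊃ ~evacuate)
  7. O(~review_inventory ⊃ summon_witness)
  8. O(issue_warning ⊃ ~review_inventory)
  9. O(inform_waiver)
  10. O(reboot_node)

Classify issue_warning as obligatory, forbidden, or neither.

Premise 9 gives O(inform_waiver).
Premise 3 is O(audit_statement ⊃ ~inform_waiver); contrapositively O(inform_waiver ⊃ ~audit_statement). Since O(inform_waiver) holds, K gives O(~audit_statement).
Premise 2, O(~evacuate ⊃ audit_statement), contraposes to O(~audit_statement ⊃ evacuate); with O(~audit_statement) we get O(evacuate).
Premise 6 is O(summon_witness ⊃ ~evacuate); contrapositively O(evacuate ⊃ ~summon_witness). Since O(evacuate) holds, K gives O(~summon_witness).
The contrapositive of premise 7 (O(~review_inventory ⊃ summon_witness)) is O(~summon_witness ⊃ review_inventory), and O(~summon_witness) is already established, so O(review_inventory).
Premise 8, O(issue_warning ⊃ ~review_inventory), contraposes to O(review_inventory ⊃ ~issue_warning); with O(review_inventory) we get O(~issue_warning).
Premises 1, 4, 5, 10 do not contribute to this derivation.
Thus O(~issue_warning), which is F(issue_warning): issue_warning is forbidden.

Forbidden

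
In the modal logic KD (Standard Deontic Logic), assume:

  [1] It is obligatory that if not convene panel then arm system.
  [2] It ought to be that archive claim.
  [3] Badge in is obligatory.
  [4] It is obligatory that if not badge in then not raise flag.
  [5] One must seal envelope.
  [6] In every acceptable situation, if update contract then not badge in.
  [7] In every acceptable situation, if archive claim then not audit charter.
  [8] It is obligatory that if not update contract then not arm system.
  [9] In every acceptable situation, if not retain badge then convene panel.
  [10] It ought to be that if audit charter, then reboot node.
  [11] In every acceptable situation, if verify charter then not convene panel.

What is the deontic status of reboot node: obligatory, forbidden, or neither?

Neither

Premise 10 is O(audit_charter → reboot_node), but O(audit_charter) is not derivable from the premises, so it does not yield O(reboot_node).
No premise or chain of K-axiom applications forces O(reboot_node), and none forces O(¬reboot_node). So reboot_node is neither obligatory nor forbidden under these norms.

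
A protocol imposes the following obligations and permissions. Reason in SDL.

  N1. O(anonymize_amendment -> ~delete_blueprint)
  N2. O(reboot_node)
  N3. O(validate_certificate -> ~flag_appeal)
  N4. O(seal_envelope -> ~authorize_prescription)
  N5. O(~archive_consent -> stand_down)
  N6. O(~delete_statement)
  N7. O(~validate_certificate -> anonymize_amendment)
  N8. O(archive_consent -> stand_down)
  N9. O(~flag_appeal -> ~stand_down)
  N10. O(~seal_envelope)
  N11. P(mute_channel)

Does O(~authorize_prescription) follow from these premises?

Premise 4 is O(seal_envelope -> ~authorize_prescription), but O(seal_envelope) is not derivable from the premises, so it does not yield O(~authorize_prescription).
No other premise forces O(~authorize_prescription). An ideal world satisfying every premise can still have ~authorize_prescription false, so O(~authorize_prescription) is not derivable.

No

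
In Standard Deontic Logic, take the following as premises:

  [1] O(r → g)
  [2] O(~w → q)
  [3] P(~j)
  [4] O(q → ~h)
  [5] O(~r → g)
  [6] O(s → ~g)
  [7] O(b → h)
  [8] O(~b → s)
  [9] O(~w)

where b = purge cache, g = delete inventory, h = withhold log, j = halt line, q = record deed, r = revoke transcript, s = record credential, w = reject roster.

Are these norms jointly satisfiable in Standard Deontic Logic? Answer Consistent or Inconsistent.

Inconsistent

Premises 1 and 5 are O(r → g) and O(~r → g); every ideal world satisfies r or ~r, so in either case g holds — hence O(g).
The contrapositive of premise 6 (O(s → ~g)) is O(g → ~s), and O(g) is already established, so O(~s).
Premise 8 is O(~b → s); contrapositively O(~s → b). Since O(~s) holds, K gives O(b).
Premise 7 is O(b → h); since O(b), deontic closure gives O(h).
Premise 4, O(q → ~h), contraposes to O(h → ~q); with O(h) we get O(~q).
Premise 2 is O(~w → q); contrapositively O(~q → w). Since O(~q) holds, K gives O(w).
Yet premise 9 states O(~w).
We now have both O(w) and O(~w) — w is simultaneously obligatory and forbidden, violating the D-axiom.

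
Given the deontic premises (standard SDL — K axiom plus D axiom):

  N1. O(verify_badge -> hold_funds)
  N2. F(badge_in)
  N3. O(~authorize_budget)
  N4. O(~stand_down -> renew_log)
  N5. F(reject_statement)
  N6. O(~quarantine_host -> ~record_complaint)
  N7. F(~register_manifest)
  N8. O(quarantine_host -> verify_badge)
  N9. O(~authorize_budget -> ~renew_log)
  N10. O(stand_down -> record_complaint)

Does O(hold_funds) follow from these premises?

From premise 3 we have O(~authorize_budget).
From O(~authorize_budget) and premise 9, O(~authorize_budget -> ~renew_log), we obtain O(~renew_log).
Premise 4, O(~stand_down -> renew_log), contraposes to O(~renew_log -> stand_down); with O(~renew_log) we get O(stand_down).
Applying K to premise 10 (O(stand_down -> record_complaint)) and O(stand_down) yields O(record_complaint).
The contrapositive of premise 6 (O(~quarantine_host -> ~record_complaint)) is O(record_complaint -> quarantine_host), and O(record_complaint) is already established, so O(quarantine_host).
From O(quarantine_host) and premise 8, O(quarantine_host -> verify_badge), we obtain O(verify_badge).
From O(verify_badge) and premise 1, O(verify_badge -> hold_funds), we obtain O(hold_funds).
Premises 2, 5, 7 do not contribute to this derivation.
So O(hold_funds) follows.

Yes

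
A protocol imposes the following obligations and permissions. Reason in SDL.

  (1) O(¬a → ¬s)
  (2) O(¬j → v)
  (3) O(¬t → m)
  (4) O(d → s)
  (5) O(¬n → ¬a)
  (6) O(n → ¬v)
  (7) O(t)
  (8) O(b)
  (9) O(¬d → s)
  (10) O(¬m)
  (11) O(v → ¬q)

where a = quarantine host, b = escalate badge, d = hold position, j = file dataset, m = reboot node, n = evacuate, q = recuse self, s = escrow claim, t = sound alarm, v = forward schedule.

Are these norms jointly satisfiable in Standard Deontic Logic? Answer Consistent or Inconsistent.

Consistent

Premise 3 is O(¬t → m), but O(¬t) is not derivable from the premises, so it does not yield O(m).
So O(m) is not derivable, and the apparent clash with O(¬m) does not arise.
A world satisfying every obligation exists (e.g. a=true, b=true, d=false, j=true, m=false, n=true, q=false, s=true, t=true, v=false); no atom is both obligatory and forbidden, so the set is consistent.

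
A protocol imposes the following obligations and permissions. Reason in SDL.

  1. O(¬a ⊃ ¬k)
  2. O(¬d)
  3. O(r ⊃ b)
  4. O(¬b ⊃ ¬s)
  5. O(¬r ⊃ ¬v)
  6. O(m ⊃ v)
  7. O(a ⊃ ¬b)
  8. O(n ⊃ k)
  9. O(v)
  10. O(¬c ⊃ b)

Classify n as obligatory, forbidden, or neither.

From premise 9 we have O(v).
Premise 5 is O(¬r ⊃ ¬v); contrapositively O(v ⊃ r). Since O(v) holds, K gives O(r).
With premise 3, O(r ⊃ b), the K-axiom yields O(b).
The contrapositive of premise 7 (O(a ⊃ ¬b)) is O(b ⊃ ¬a), and O(b) is already established, so O(¬a).
From O(¬a) and premise 1, O(¬a ⊃ ¬k), we obtain O(¬k).
Premise 8, O(n ⊃ k), contraposes to O(¬k ⊃ ¬n); with O(¬k) we get O(¬n).
Premises 2, 4, 6, 10 do not contribute to this derivation.
Thus O(¬n), which is F(n): n is forbidden.

Forbidden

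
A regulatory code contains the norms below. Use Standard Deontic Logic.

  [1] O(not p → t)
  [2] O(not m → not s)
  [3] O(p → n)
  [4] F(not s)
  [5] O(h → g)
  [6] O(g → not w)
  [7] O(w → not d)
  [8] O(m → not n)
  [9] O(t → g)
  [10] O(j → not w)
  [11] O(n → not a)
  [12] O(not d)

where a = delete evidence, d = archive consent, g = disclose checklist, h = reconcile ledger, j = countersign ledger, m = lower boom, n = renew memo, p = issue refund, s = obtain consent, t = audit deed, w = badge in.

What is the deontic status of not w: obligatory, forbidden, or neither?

Obligatory

Premise 4 is F(not s), i.e. O(s).
The contrapositive of premise 2 (O(not m → not s)) is O(s → m), and O(s) is already established, so O(m).
Premise 8 is O(m → not n); since O(m), deontic closure gives O(not n).
Premise 3, O(p → n), contraposes to O(not n → not p); with O(not n) we get O(not p).
Premise 1 is O(not p → t); since O(not p), deontic closure gives O(t).
From O(t) and premise 9, O(t → g), we obtain O(g).
From O(g) and premise 6, O(g → not w), we obtain O(not w).
Premises 5, 7, 10, 11, 12 do not contribute to this derivation.
Hence not w is obligatory.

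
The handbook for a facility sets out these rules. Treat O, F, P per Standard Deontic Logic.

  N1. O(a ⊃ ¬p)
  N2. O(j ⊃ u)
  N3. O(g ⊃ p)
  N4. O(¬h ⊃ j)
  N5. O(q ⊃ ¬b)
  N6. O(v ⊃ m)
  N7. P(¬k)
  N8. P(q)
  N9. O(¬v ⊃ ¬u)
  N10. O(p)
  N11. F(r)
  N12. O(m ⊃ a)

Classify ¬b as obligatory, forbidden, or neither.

Premise 5 is O(q ⊃ ¬b), but O(q) is not derivable from the premises (the permission P(q) asserts only ¬O(¬q), not O(q)), so it does not yield O(¬b).
No premise or chain of K-axiom applications forces O(¬b), and none forces O(b). So ¬b is neither obligatory nor forbidden under these norms.

Neither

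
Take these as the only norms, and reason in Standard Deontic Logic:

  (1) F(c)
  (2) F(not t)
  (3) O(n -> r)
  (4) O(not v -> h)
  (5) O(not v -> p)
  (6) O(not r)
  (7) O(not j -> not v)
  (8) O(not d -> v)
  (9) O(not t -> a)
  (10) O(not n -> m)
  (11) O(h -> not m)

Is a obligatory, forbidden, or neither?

Premise 9 is O(not t -> a), but O(not t) is not derivable from the premises, so it does not yield O(a).
No premise or chain of K-axiom applications forces O(a), and none forces O(not a). So a is neither obligatory nor forbidden under these norms.

Neither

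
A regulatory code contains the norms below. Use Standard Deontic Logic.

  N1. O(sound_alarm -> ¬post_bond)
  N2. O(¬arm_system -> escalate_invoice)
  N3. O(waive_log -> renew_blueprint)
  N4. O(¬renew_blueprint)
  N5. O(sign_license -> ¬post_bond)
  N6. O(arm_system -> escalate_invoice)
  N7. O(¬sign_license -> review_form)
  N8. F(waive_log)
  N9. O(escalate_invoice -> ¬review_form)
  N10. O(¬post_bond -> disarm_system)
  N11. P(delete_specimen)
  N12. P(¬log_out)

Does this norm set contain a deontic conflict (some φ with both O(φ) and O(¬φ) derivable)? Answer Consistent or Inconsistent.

Consistent

Premise 3 is O(waive_log -> renew_blueprint), but O(waive_log) is not derivable from the premises, so it does not yield O(renew_blueprint).
So O(renew_blueprint) is not derivable, and the apparent clash with O(¬renew_blueprint) does not arise.
A world satisfying every obligation exists (e.g. arm_system=false, delete_specimen=false, disarm_system=true, escalate_invoice=true, log_out=false, post_bond=false, renew_blueprint=false, review_form=false, sign_license=true, sound_alarm=false, waive_log=false); no atom is both obligatory and forbidden, so the set is consistent.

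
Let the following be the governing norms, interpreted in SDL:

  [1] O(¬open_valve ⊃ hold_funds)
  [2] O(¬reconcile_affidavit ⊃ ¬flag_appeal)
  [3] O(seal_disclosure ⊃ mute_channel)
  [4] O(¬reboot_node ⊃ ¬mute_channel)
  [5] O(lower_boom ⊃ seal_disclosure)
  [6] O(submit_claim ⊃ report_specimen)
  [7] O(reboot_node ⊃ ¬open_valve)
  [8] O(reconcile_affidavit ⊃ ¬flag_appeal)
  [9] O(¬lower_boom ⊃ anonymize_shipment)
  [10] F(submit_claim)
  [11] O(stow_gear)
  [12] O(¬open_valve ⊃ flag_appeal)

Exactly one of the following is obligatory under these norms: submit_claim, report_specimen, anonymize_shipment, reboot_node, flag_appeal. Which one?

Premises 2 and 8 cover both cases: O(¬reconcile_affidavit ⊃ ¬flag_appeal) and O(reconcile_affidavit ⊃ ¬flag_appeal). Since ¬reconcile_affidavit ∨ reconcile_affidavit is a tautology, O(¬flag_appeal) follows.
Premise 12, O(¬open_valve ⊃ flag_appeal), contraposes to O(¬flag_appeal ⊃ open_valve); with O(¬flag_appeal) we get O(open_valve).
Premise 7, O(reboot_node ⊃ ¬open_valve), contraposes to O(open_valve ⊃ ¬reboot_node); with O(open_valve) we get O(¬reboot_node).
With premise 4, O(¬reboot_node ⊃ ¬mute_channel), the K-axiom yields O(¬mute_channel).
The contrapositive of premise 3 (O(seal_disclosure ⊃ mute_channel)) is O(¬mute_channel ⊃ ¬seal_disclosure), and O(¬mute_channel) is already established, so O(¬seal_disclosure).
Premise 5 is O(lower_boom ⊃ seal_disclosure); contrapositively O(¬seal_disclosure ⊃ ¬lower_boom). Since O(¬seal_disclosure) holds, K gives O(¬lower_boom).
With premise 9, O(¬lower_boom ⊃ anonymize_shipment), the K-axiom yields O(anonymize_shipment).
So O(anonymize_shipment) holds — anonymize_shipment is obligatory. None of the other listed options is made obligatory by any chain of premises.

anonymize_shipment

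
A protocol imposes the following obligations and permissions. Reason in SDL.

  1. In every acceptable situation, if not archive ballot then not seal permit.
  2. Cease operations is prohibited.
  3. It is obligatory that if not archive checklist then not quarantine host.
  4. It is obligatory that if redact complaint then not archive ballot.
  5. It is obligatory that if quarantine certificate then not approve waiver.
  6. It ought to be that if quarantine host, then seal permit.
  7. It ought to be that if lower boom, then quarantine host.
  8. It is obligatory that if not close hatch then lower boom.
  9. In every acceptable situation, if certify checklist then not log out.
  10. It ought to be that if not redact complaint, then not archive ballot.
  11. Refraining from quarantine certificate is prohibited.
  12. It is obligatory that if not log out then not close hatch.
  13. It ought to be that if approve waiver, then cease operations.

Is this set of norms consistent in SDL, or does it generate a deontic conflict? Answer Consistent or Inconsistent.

Premise 13 is O(approve_waiver → cease_operations), but O(approve_waiver) is not derivable from the premises, so it does not yield O(cease_operations).
So O(cease_operations) is not derivable, and the apparent clash with O(¬cease_operations) does not arise.
A world satisfying every obligation exists (e.g. approve_waiver=false, archive_ballot=false, archive_checklist=false, cease_operations=false, certify_checklist=false, close_hatch=true, log_out=true, lower_boom=false, quarantine_certificate=true, quarantine_host=false, redact_complaint=false, seal_permit=false); no atom is both obligatory and forbidden, so the set is consistent.

Consistent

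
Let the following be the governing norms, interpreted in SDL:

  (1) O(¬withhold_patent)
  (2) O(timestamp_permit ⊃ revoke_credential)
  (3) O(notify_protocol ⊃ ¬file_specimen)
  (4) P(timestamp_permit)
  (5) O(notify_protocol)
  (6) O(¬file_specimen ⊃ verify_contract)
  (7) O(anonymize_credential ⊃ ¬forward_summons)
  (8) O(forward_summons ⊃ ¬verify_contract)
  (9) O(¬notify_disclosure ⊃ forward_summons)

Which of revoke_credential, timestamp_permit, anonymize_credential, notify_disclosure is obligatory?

From premise 5 we have O(notify_protocol).
Premise 3 is O(notify_protocol ⊃ ¬file_specimen); since O(notify_protocol), deontic closure gives O(¬file_specimen).
With premise 6, O(¬file_specimen ⊃ verify_contract), the K-axiom yields O(verify_contract).
The contrapositive of premise 8 (O(forward_summons ⊃ ¬verify_contract)) is O(verify_contract ⊃ ¬forward_summons), and O(verify_contract) is already established, so O(¬forward_summons).
The contrapositive of premise 9 (O(¬notify_disclosure ⊃ forward_summons)) is O(¬forward_summons ⊃ notify_disclosure), and O(¬forward_summons) is already established, so O(notify_disclosure).
So O(notify_disclosure) holds — notify_disclosure is obligatory. None of the other listed options is made obligatory by any chain of premises.

notify_disclosure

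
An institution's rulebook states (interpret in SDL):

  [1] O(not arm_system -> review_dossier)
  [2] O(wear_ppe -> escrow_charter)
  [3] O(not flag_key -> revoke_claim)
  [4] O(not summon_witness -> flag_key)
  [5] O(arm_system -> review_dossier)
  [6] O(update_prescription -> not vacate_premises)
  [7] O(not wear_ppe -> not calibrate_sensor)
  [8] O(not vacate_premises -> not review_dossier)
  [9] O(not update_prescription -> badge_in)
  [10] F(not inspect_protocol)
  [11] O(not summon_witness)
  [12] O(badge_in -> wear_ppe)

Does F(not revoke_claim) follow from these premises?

Premise 3 is O(not flag_key -> revoke_claim), but O(not flag_key) is not derivable from the premises, so it does not yield O(revoke_claim).
No other premise forces O(revoke_claim). An ideal world satisfying every premise can still have not revoke_claim true, so F(not revoke_claim) is not derivable.

No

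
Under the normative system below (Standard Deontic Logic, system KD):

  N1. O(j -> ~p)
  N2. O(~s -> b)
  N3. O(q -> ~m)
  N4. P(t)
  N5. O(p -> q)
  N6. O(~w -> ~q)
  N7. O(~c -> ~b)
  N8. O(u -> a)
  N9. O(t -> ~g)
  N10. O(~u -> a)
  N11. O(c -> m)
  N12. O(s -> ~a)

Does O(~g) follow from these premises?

No

Premise 9 is O(t -> ~g), but O(t) is not derivable from the premises (the permission P(t) asserts only ~O(~t), not O(t)), so it does not yield O(~g).
No other premise forces O(~g). An ideal world satisfying every premise can still have ~g false, so O(~g) is not derivable.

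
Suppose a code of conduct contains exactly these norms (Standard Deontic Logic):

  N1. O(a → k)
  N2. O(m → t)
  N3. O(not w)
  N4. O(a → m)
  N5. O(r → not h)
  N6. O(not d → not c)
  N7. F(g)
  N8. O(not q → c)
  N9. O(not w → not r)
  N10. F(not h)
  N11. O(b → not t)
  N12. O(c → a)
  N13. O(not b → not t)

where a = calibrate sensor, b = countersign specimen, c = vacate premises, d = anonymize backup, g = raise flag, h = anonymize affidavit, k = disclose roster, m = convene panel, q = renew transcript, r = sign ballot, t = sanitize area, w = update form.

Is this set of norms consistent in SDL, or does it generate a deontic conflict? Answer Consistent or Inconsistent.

Consistent

Premise 5 is O(r → not h), but O(r) is not derivable from the premises, so it does not yield O(not h).
So O(not h) is not derivable, and the apparent clash with O(h) does not arise.
A world satisfying every obligation exists (e.g. a=false, b=false, c=false, d=false, g=false, h=true, k=false, m=false, q=true, r=false, t=false, w=false); no atom is both obligatory and forbidden, so the set is consistent.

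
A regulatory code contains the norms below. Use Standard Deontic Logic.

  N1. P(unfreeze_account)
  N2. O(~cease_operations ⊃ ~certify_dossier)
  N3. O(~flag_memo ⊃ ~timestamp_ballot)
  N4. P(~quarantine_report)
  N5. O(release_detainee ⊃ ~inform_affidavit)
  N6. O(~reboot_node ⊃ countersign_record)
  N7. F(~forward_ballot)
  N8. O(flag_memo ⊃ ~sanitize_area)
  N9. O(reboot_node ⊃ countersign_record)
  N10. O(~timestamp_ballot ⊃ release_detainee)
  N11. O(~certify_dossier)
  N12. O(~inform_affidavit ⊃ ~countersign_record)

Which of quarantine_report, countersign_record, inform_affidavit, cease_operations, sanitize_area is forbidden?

sanitize_area

By case analysis on ~reboot_node: premise 6 gives O(~reboot_node ⊃ countersign_record) and premise 9 gives O(reboot_node ⊃ countersign_record), so O(countersign_record) either way.
The contrapositive of premise 12 (O(~inform_affidavit ⊃ ~countersign_record)) is O(countersign_record ⊃ inform_affidavit), and O(countersign_record) is already established, so O(inform_affidavit).
Premise 5 is O(release_detainee ⊃ ~inform_affidavit); contrapositively O(inform_affidavit ⊃ ~release_detainee). Since O(inform_affidavit) holds, K gives O(~release_detainee).
Premise 10 is O(~timestamp_ballot ⊃ release_detainee); contrapositively O(~release_detainee ⊃ timestamp_ballot). Since O(~release_detainee) holds, K gives O(timestamp_ballot).
Premise 3, O(~flag_memo ⊃ ~timestamp_ballot), contraposes to O(timestamp_ballot ⊃ flag_memo); with O(timestamp_ballot) we get O(flag_memo).
From O(flag_memo) and premise 8, O(flag_memo ⊃ ~sanitize_area), we obtain O(~sanitize_area).
So O(~sanitize_area) holds, i.e. sanitize_area is forbidden. None of the other listed options is forbidden under the premises.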